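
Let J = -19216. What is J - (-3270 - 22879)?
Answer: 6933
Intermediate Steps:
J - (-3270 - 22879) = -19216 - (-3270 - 22879) = -19216 - 1*(-26149) = -19216 + 26149 = 6933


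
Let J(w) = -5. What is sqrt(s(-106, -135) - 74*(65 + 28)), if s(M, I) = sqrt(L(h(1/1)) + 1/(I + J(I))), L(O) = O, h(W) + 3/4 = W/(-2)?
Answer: sqrt(-8430450 + 70*I*sqrt(385))/35 ≈ 0.0067578 + 82.958*I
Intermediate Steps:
h(W) = -3/4 - W/2 (h(W) = -3/4 + W/(-2) = -3/4 + W*(-1/2) = -3/4 - W/2)
s(M, I) = sqrt(-5/4 + 1/(-5 + I)) (s(M, I) = sqrt((-3/4 - 1/2/1) + 1/(I - 5)) = sqrt((-3/4 - 1/2*1) + 1/(-5 + I)) = sqrt((-3/4 - 1/2) + 1/(-5 + I)) = sqrt(-5/4 + 1/(-5 + I)))
sqrt(s(-106, -135) - 74*(65 + 28)) = sqrt(sqrt((29 - 5*(-135))/(-5 - 135))/2 - 74*(65 + 28)) = sqrt(sqrt((29 + 675)/(-140))/2 - 74*93) = sqrt(sqrt(-1/140*704)/2 - 6882) = sqrt(sqrt(-176/35)/2 - 6882) = sqrt((4*I*sqrt(385)/35)/2 - 6882) = sqrt(2*I*sqrt(385)/35 - 6882) = sqrt(-6882 + 2*I*sqrt(385)/35)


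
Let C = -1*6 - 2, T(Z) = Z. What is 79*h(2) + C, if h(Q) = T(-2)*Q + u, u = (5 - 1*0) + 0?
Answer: 71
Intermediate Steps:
u = 5 (u = (5 + 0) + 0 = 5 + 0 = 5)
h(Q) = 5 - 2*Q (h(Q) = -2*Q + 5 = 5 - 2*Q)
C = -8 (C = -6 - 2 = -8)
79*h(2) + C = 79*(5 - 2*2) - 8 = 79*(5 - 4) - 8 = 79*1 - 8 = 79 - 8 = 71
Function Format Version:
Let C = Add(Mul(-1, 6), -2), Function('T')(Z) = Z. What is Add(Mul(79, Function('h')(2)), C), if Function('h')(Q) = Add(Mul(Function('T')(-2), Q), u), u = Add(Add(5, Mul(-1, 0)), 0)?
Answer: 71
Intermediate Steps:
u = 5 (u = Add(Add(5, 0), 0) = Add(5, 0) = 5)
Function('h')(Q) = Add(5, Mul(-2, Q)) (Function('h')(Q) = Add(Mul(-2, Q), 5) = Add(5, Mul(-2, Q)))
C = -8 (C = Add(-6, -2) = -8)
Add(Mul(79, Function('h')(2)), C) = Add(Mul(79, Add(5, Mul(-2, 2))), -8) = Add(Mul(79, Add(5, -4)), -8) = Add(Mul(79, 1), -8) = Add(79, -8) = 71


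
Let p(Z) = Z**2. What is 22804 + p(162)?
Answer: 49048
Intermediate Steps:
22804 + p(162) = 22804 + 162**2 = 22804 + 26244 = 49048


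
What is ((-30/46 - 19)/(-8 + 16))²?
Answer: 12769/2116 ≈ 6.0345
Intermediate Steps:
((-30/46 - 19)/(-8 + 16))² = ((-30*1/46 - 19)/8)² = ((-15/23 - 19)*(⅛))² = (-452/23*⅛)² = (-113/46)² = 12769/2116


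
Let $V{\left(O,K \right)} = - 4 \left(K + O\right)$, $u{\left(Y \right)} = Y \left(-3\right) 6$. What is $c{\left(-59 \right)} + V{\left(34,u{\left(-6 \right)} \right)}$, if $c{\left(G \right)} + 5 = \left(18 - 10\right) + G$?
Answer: $-624$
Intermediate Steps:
$u{\left(Y \right)} = - 18 Y$ ($u{\left(Y \right)} = - 3 Y 6 = - 18 Y$)
$V{\left(O,K \right)} = - 4 K - 4 O$
$c{\left(G \right)} = 3 + G$ ($c{\left(G \right)} = -5 + \left(\left(18 - 10\right) + G\right) = -5 + \left(8 + G\right) = 3 + G$)
$c{\left(-59 \right)} + V{\left(34,u{\left(-6 \right)} \right)} = \left(3 - 59\right) - \left(136 + 4 \left(\left(-18\right) \left(-6\right)\right)\right) = -56 - 568 = -624$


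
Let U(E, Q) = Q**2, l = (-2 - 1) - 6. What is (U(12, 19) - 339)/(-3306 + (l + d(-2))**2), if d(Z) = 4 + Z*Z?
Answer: -22/3305 ≈ -0.0066566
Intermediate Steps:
d(Z) = 4 + Z**2
l = -9 (l = -3 - 6 = -9)
(U(12, 19) - 339)/(-3306 + (l + d(-2))**2) = (19**2 - 339)/(-3306 + (-9 + (4 + (-2)**2))**2) = (361 - 339)/(-3306 + (-9 + (4 + 4))**2) = 22/(-3306 + (-9 + 8)**2) = 22/(-3306 + (-1)**2) = 22/(-3306 + 1) = 22/(-3305) = 22*(-1/3305) = -22/3305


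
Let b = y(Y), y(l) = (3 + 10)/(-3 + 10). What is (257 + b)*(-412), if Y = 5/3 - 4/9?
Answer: -746544/7 ≈ -1.0665e+5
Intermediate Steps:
Y = 11/9 (Y = 5*(⅓) - 4*⅑ = 5/3 - 4/9 = 11/9 ≈ 1.2222)
y(l) = 13/7
b = 13/7 ≈ 1.8571
(257 + b)*(-412) = (257 + 13/7)*(-412) = (1812/7)*(-412) = -746544/7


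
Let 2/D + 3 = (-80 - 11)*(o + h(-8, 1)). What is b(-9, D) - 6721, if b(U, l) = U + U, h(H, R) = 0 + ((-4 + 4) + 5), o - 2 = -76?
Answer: -6739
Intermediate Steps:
o = -74 (o = 2 - 76 = -74)
h(H, R) = 5 (h(H, R) = 0 + (0 + 5) = 0 + 5 = 5)
D = 1/3138 (D = 2/(-3 + (-80 - 11)*(-74 + 5)) = 2/(-3 - 91*(-69)) = 2/(-3 + 6279) = 2/6276 = 2*(1/6276) = 1/3138 ≈ 0.00031867)
b(U, l) = 2*U
b(-9, D) - 6721 = 2*(-9) - 6721 = -18 - 6721 = -6739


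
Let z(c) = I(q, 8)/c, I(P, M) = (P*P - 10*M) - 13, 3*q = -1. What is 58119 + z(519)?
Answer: 271473013/4671 ≈ 58119.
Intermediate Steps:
q = -1/3 (q = (1/3)*(-1) = -1/3 ≈ -0.33333)
I(P, M) = -13 + P**2 - 10*M (I(P, M) = (P**2 - 10*M) - 13 = -13 + P**2 - 10*M)
z(c) = -836/(9*c) (z(c) = (-13 + (-1/3)**2 - 10*8)/c = (-13 + 1/9 - 80)/c = -836/(9*c))
58119 + z(519) = 58119 - 836/9/519 = 58119 - 836/9*1/519 = 58119 - 836/4671 = 271473013/4671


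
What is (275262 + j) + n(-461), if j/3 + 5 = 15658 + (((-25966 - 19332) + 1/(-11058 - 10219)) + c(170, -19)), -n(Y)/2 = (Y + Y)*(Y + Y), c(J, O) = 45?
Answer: -32207122565/21277 ≈ -1.5137e+6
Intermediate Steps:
n(Y) = -8*Y² (n(Y) = -2*(Y + Y)*(Y + Y) = -2*2*Y*2*Y = -8*Y²)
j = -1889397603/21277 (j = -15 + 3*(15658 + (((-25966 - 19332) + 1/(-11058 - 10219)) + 45)) = -15 + 3*(15658 + ((-45298 + 1/(-21277)) + 45)) = -15 + 3*(15658 + ((-45298 - 1/21277) + 45)) = -15 + 3*(15658 + (-963805547/21277 + 45)) = -15 + 3*(15658 - 962848082/21277) = -15 + 3*(-629692816/21277) = -15 - 1889078448/21277 = -1889397603/21277 ≈ -88800.)
(275262 + j) + n(-461) = (275262 - 1889397603/21277) - 8*(-461)² = 3967351971/21277 - 8*212521 = 3967351971/21277 - 1700168 = -32207122565/21277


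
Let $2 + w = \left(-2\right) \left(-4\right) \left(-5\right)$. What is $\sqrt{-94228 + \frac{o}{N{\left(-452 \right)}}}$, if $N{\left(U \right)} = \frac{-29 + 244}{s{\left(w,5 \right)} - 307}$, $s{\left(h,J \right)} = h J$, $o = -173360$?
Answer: $\frac{2 \sqrt{149141415}}{43} \approx 568.02$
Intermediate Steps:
$w = -42$ ($w = -2 + \left(-2\right) \left(-4\right) \left(-5\right) = -2 + 8 \left(-5\right) = -2 - 40 = -42$)
$s{\left(h,J \right)} = J h$
$N{\left(U \right)} = - \frac{215}{517}$ ($N{\left(U \right)} = \frac{-29 + 244}{5 \left(-42\right) - 307} = \frac{215}{-210 - 307} = \frac{215}{-517} = 215 \left(- \frac{1}{517}\right) = - \frac{215}{517}$)
$\sqrt{-94228 + \frac{o}{N{\left(-452 \right)}}} = \sqrt{-94228 - \frac{173360}{- \frac{215}{517}}} = \sqrt{-94228 - - \frac{17925424}{43}} = \sqrt{-94228 + \frac{17925424}{43}} = \sqrt{\frac{13873620}{43}} = \frac{2 \sqrt{149141415}}{43}$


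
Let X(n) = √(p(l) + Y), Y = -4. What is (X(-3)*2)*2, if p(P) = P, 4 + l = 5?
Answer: 4*I*√3 ≈ 6.9282*I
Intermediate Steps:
l = 1 (l = -4 + 5 = 1)
X(n) = I*√3 (X(n) = √(1 - 4) = √(-3) = I*√3)
(X(-3)*2)*2 = ((I*√3)*2)*2 = (2*I*√3)*2 = 4*I*√3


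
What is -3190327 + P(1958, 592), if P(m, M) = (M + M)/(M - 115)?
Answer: -1521784795/477 ≈ -3.1903e+6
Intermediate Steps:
P(m, M) = 2*M/(-115 + M) (P(m, M) = (2*M)/(-115 + M) = 2*M/(-115 + M))
-3190327 + P(1958, 592) = -3190327 + 2*592/(-115 + 592) = -3190327 + 2*592/477 = -3190327 + 2*592*(1/477) = -3190327 + 1184/477 = -1521784795/477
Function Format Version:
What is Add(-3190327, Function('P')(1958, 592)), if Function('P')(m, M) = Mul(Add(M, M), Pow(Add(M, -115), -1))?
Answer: Rational(-1521784795, 477) ≈ -3.1903e+6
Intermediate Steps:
Function('P')(m, M) = Mul(2, M, Pow(Add(-115, M), -1)) (Function('P')(m, M) = Mul(Mul(2, M), Pow(Add(-115, M), -1)) = Mul(2, M, Pow(Add(-115, M), -1)))
Add(-3190327, Function('P')(1958, 592)) = Add(-3190327, Mul(2, 592, Pow(Add(-115, 592), -1))) = Add(-3190327, Mul(2, 592, Pow(477, -1))) = Add(-3190327, Mul(2, 592, Rational(1, 477))) = Add(-3190327, Rational(1184, 477)) = Rational(-1521784795, 477)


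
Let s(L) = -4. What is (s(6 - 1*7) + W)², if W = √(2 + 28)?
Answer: (4 - √30)² ≈ 2.1822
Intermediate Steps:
W = √30 ≈ 5.4772
(s(6 - 1*7) + W)² = (-4 + √30)²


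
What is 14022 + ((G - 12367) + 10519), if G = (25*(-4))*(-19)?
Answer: 14074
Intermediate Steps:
G = 1900 (G = -100*(-19) = 1900)
14022 + ((G - 12367) + 10519) = 14022 + ((1900 - 12367) + 10519) = 14022 + (-10467 + 10519) = 14022 + 52 = 14074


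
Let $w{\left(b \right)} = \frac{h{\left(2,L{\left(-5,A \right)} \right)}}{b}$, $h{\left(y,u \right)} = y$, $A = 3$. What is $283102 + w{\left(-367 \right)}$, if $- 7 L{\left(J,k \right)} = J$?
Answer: $\frac{103898432}{367} \approx 2.831 \cdot 10^{5}$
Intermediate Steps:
$L{\left(J,k \right)} = - \frac{J}{7}$
$w{\left(b \right)} = \frac{2}{b}$
$283102 + w{\left(-367 \right)} = 283102 + \frac{2}{-367} = 283102 + 2 \left(- \frac{1}{367}\right) = 283102 - \frac{2}{367} = \frac{103898432}{367}$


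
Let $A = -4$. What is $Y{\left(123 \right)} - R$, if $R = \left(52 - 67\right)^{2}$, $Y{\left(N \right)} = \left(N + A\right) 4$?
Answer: $251$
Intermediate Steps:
$Y{\left(N \right)} = -16 + 4 N$ ($Y{\left(N \right)} = \left(N - 4\right) 4 = \left(-4 + N\right) 4 = -16 + 4 N$)
$R = 225$ ($R = \left(-15\right)^{2} = 225$)
$Y{\left(123 \right)} - R = \left(-16 + 4 \cdot 123\right) - 225 = \left(-16 + 492\right) - 225 = 476 - 225 = 251$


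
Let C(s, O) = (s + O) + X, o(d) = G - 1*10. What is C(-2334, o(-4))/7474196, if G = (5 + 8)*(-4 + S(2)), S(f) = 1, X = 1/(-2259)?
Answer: -2691599/8442104382 ≈ -0.00031883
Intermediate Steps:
X = -1/2259 ≈ -0.00044267
G = -39 (G = (5 + 8)*(-4 + 1) = 13*(-3) = -39)
o(d) = -49 (o(d) = -39 - 1*10 = -39 - 10 = -49)
C(s, O) = -1/2259 + O + s (C(s, O) = (s + O) - 1/2259 = (O + s) - 1/2259 = -1/2259 + O + s)
C(-2334, o(-4))/7474196 = (-1/2259 - 49 - 2334)/7474196 = -5383198/2259*1/7474196 = -2691599/8442104382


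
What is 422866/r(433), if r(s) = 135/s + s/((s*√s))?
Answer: 12359316015/8896 - 91550489*√433/8896 ≈ 1.1752e+6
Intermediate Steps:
r(s) = s^(-½) + 135/s (r(s) = 135/s + s/(s^(3/2)) = 135/s + s/s^(3/2) = 135/s + s^(-½) = s^(-½) + 135/s)
422866/r(433) = 422866/(433^(-½) + 135/433) = 422866/(√433/433 + 135*(1/433)) = 422866/(√433/433 + 135/433) = 422866/(135/433 + √433/433)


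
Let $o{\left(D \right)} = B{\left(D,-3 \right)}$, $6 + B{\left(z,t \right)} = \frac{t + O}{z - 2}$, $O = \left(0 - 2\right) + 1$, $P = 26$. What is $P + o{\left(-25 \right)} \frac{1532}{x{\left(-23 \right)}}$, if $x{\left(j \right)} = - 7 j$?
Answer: $- \frac{129034}{4347} \approx -29.683$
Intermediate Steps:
$O = -1$ ($O = -2 + 1 = -1$)
$B{\left(z,t \right)} = -6 + \frac{-1 + t}{-2 + z}$ ($B{\left(z,t \right)} = -6 + \frac{t - 1}{z - 2} = -6 + \frac{-1 + t}{-2 + z}$)
$o{\left(D \right)} = \frac{8 - 6 D}{-2 + D}$ ($o{\left(D \right)} = \frac{11 - 3 - 6 D}{-2 + D} = \frac{8 - 6 D}{-2 + D}$)
$P + o{\left(-25 \right)} \frac{1532}{x{\left(-23 \right)}} = 26 + \frac{2 \left(4 - -75\right)}{-2 - 25} \frac{1532}{\left(-7\right) \left(-23\right)} = 26 + \frac{2 \left(4 + 75\right)}{-27} \cdot \frac{1532}{161} = 26 + 2 \left(- \frac{1}{27}\right) 79 \cdot 1532 \cdot \frac{1}{161} = 26 - \frac{242056}{4347} = - \frac{129034}{4347}$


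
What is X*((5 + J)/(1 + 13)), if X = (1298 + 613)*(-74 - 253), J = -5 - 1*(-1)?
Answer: -89271/2 ≈ -44636.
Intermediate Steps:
J = -4 (J = -5 + 1 = -4)
X = -624897 (X = 1911*(-327) = -624897)
X*((5 + J)/(1 + 13)) = -624897*(5 - 4)/(1 + 13) = -624897/14 = -624897*1/14 = -89271/2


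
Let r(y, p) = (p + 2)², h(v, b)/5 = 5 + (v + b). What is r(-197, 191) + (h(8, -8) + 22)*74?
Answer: 40727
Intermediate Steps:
h(v, b) = 25 + 5*b + 5*v (h(v, b) = 5*(5 + (v + b)) = 5*(5 + (b + v)) = 5*(5 + b + v) = 25 + 5*b + 5*v)
r(y, p) = (2 + p)²
r(-197, 191) + (h(8, -8) + 22)*74 = (2 + 191)² + ((25 + 5*(-8) + 5*8) + 22)*74 = 193² + ((25 - 40 + 40) + 22)*74 = 37249 + (25 + 22)*74 = 37249 + 47*74 = 37249 + 3478 = 40727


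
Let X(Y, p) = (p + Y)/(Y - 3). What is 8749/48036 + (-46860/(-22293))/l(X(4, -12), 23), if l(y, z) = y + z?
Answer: 115035307/356955516 ≈ 0.32227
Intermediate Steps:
X(Y, p) = (Y + p)/(-3 + Y)
8749/48036 + (-46860/(-22293))/l(X(4, -12), 23) = 8749/48036 + (-46860/(-22293))/((4 - 12)/(-3 + 4) + 23) = 8749*(1/48036) + (-46860*(-1/22293))/(-8/1 + 23) = 8749/48036 + 15620/(7431*(1*(-8) + 23)) = 8749/48036 + 15620/(7431*(-8 + 23)) = 8749/48036 + (15620/7431)/15 = 8749/48036 + (15620/7431)*(1/15) = 8749/48036 + 3124/22293 = 115035307/356955516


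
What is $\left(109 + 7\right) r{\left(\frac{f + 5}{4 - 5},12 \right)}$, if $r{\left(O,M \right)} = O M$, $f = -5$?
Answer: $0$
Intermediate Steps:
$r{\left(O,M \right)} = M O$
$\left(109 + 7\right) r{\left(\frac{f + 5}{4 - 5},12 \right)} = \left(109 + 7\right) 12 \frac{-5 + 5}{4 - 5} = 116 \cdot 12 \frac{0}{-1} = 116 \cdot 12 \cdot 0 \left(-1\right) = 116 \cdot 12 \cdot 0 = 116 \cdot 0 = 0$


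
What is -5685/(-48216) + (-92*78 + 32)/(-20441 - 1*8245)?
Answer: 12084167/32931528 ≈ 0.36695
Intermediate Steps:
-5685/(-48216) + (-92*78 + 32)/(-20441 - 1*8245) = -5685*(-1/48216) + (-7176 + 32)/(-20441 - 8245) = 1895/16072 - 7144/(-28686) = 1895/16072 - 7144*(-1/28686) = 1895/16072 + 3572/14343 = 12084167/32931528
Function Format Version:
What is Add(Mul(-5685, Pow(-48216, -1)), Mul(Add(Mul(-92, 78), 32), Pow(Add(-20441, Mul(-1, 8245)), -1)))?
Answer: Rational(12084167, 32931528) ≈ 0.36695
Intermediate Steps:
Add(Mul(-5685, Pow(-48216, -1)), Mul(Add(Mul(-92, 78), 32), Pow(Add(-20441, Mul(-1, 8245)), -1))) = Add(Mul(-5685, Rational(-1, 48216)), Mul(Add(-7176, 32), Pow(Add(-20441, -8245), -1))) = Add(Rational(1895, 16072), Mul(-7144, Pow(-28686, -1))) = Add(Rational(1895, 16072), Mul(-7144, Rational(-1, 28686))) = Add(Rational(1895, 16072), Rational(3572, 14343)) = Rational(12084167, 32931528)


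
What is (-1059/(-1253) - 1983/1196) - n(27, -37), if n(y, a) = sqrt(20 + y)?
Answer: -1218135/1498588 - sqrt(47) ≈ -7.6685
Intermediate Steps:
(-1059/(-1253) - 1983/1196) - n(27, -37) = (-1059/(-1253) - 1983/1196) - sqrt(20 + 27) = (-1059*(-1/1253) - 1983*1/1196) - sqrt(47) = (1059/1253 - 1983/1196) - sqrt(47) = -1218135/1498588 - sqrt(47)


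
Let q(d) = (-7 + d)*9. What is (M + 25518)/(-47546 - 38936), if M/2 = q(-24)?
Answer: -12480/43241 ≈ -0.28861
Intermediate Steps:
q(d) = -63 + 9*d
M = -558 (M = 2*(-63 + 9*(-24)) = 2*(-63 - 216) = 2*(-279) = -558)
(M + 25518)/(-47546 - 38936) = (-558 + 25518)/(-47546 - 38936) = 24960/(-86482) = 24960*(-1/86482) = -12480/43241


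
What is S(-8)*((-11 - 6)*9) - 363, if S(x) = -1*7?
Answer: 708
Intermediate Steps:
S(x) = -7
S(-8)*((-11 - 6)*9) - 363 = -7*(-11 - 6)*9 - 363 = -(-119)*9 - 363 = -7*(-153) - 363 = 1071 - 363 = 708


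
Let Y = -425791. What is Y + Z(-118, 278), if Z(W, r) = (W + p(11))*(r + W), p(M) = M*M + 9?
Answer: -423871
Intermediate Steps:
p(M) = 9 + M**2 (p(M) = M**2 + 9 = 9 + M**2)
Z(W, r) = (130 + W)*(W + r) (Z(W, r) = (W + (9 + 11**2))*(r + W) = (W + (9 + 121))*(W + r) = (W + 130)*(W + r) = (130 + W)*(W + r))
Y + Z(-118, 278) = -425791 + ((-118)**2 + 130*(-118) + 130*278 - 118*278) = -425791 + (13924 - 15340 + 36140 - 32804) = -425791 + 1920 = -423871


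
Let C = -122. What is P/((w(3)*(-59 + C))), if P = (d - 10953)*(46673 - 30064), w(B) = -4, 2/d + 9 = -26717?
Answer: -607743822115/2418703 ≈ -2.5127e+5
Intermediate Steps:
d = -1/13363 (d = 2/(-9 - 26717) = 2/(-26726) = 2*(-1/26726) = -1/13363 ≈ -7.4834e-5)
P = -2430975288460/13363 (P = (-1/13363 - 10953)*(46673 - 30064) = -146364940/13363*16609 = -2430975288460/13363 ≈ -1.8192e+8)
P/((w(3)*(-59 + C))) = -2430975288460*(-1/(4*(-59 - 122)))/13363 = -2430975288460/(13363*((-4*(-181)))) = -2430975288460/13363/724 = -2430975288460/13363*1/724 = -607743822115/2418703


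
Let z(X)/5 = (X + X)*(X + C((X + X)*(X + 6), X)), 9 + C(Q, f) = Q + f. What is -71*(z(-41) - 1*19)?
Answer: 80898039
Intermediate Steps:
C(Q, f) = -9 + Q + f (C(Q, f) = -9 + (Q + f) = -9 + Q + f)
z(X) = 10*X*(-9 + 2*X + 2*X*(6 + X)) (z(X) = 5*((X + X)*(X + (-9 + (X + X)*(X + 6) + X))) = 5*((2*X)*(X + (-9 + (2*X)*(6 + X) + X))) = 5*((2*X)*(X + (-9 + 2*X*(6 + X) + X))) = 5*((2*X)*(X + (-9 + X + 2*X*(6 + X)))) = 5*((2*X)*(-9 + 2*X + 2*X*(6 + X))) = 5*(2*X*(-9 + 2*X + 2*X*(6 + X))) = 10*X*(-9 + 2*X + 2*X*(6 + X)))
-71*(z(-41) - 1*19) = -71*(10*(-41)*(-9 + 2*(-41)² + 14*(-41)) - 1*19) = -71*(10*(-41)*(-9 + 2*1681 - 574) - 19) = -71*(10*(-41)*(-9 + 3362 - 574) - 19) = -71*(10*(-41)*2779 - 19) = -71*(-1139390 - 19) = -71*(-1139409) = 80898039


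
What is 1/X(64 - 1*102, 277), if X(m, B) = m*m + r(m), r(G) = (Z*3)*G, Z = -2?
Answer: 1/1672 ≈ 0.00059809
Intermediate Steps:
r(G) = -6*G (r(G) = (-2*3)*G = -6*G)
X(m, B) = m² - 6*m (X(m, B) = m*m - 6*m = m² - 6*m)
1/X(64 - 1*102, 277) = 1/((64 - 1*102)*(-6 + (64 - 1*102))) = 1/((64 - 102)*(-6 + (64 - 102))) = 1/(-38*(-6 - 38)) = 1/(-38*(-44)) = 1/1672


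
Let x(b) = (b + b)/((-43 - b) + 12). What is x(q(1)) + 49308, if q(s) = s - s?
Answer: 49308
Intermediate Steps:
q(s) = 0
x(b) = 2*b/(-31 - b) (x(b) = (2*b)/(-31 - b) = 2*b/(-31 - b))
x(q(1)) + 49308 = -2*0/(31 + 0) + 49308 = -2*0/31 + 49308 = -2*0*1/31 + 49308 = 0 + 49308 = 49308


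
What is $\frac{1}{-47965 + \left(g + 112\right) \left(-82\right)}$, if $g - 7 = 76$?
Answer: $- \frac{1}{63955} \approx -1.5636 \cdot 10^{-5}$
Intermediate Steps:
$g = 83$ ($g = 7 + 76 = 83$)
$\frac{1}{-47965 + \left(g + 112\right) \left(-82\right)} = \frac{1}{-47965 + \left(83 + 112\right) \left(-82\right)} = \frac{1}{-47965 + 195 \left(-82\right)} = \frac{1}{-47965 - 15990} = \frac{1}{-63955} = - \frac{1}{63955}$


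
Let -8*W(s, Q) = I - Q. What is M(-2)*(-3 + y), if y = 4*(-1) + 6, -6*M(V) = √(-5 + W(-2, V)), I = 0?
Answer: I*√21/12 ≈ 0.38188*I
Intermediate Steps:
W(s, Q) = Q/8 (W(s, Q) = -(0 - Q)/8 = -(-1)*Q/8 = Q/8)
M(V) = -√(-5 + V/8)/6
y = 2 (y = -4 + 6 = 2)
M(-2)*(-3 + y) = (-√(-80 + 2*(-2))/24)*(-3 + 2) = -√(-80 - 4)/24*(-1) = -I*√21/12*(-1) = I*√21/12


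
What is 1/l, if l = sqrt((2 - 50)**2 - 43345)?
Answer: -I*sqrt(41041)/41041 ≈ -0.0049362*I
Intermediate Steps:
l = I*sqrt(41041) (l = sqrt((-48)**2 - 43345) = sqrt(2304 - 43345) = sqrt(-41041) = I*sqrt(41041) ≈ 202.59*I)
1/l = 1/(I*sqrt(41041)) = -I*sqrt(41041)/41041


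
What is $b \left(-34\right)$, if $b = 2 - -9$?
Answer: $-374$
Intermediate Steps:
$b = 11$ ($b = 2 + 9 = 11$)
$b \left(-34\right) = 11 \left(-34\right) = -374$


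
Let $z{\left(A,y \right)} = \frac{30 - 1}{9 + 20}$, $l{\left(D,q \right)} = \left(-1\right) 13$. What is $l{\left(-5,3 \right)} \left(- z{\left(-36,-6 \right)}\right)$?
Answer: $13$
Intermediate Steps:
$l{\left(D,q \right)} = -13$
$z{\left(A,y \right)} = 1$ ($z{\left(A,y \right)} = \frac{29}{29} = 29 \cdot \frac{1}{29} = 1$)
$l{\left(-5,3 \right)} \left(- z{\left(-36,-6 \right)}\right) = - 13 \left(\left(-1\right) 1\right) = \left(-13\right) \left(-1\right) = 13$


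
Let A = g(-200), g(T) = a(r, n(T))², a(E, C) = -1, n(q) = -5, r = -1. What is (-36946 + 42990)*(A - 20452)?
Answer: -123605844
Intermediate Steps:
g(T) = 1 (g(T) = (-1)² = 1)
A = 1
(-36946 + 42990)*(A - 20452) = (-36946 + 42990)*(1 - 20452) = 6044*(-20451) = -123605844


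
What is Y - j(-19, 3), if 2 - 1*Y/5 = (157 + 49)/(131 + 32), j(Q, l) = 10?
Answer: -1030/163 ≈ -6.3190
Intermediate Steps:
Y = 600/163 (Y = 10 - 5*(157 + 49)/(131 + 32) = 10 - 1030/163 = 600/163 ≈ 3.6810)
Y - j(-19, 3) = 600/163 - 1*10 = 600/163 - 10 = -1030/163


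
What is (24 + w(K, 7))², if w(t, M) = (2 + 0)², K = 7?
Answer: 784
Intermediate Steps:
w(t, M) = 4 (w(t, M) = 2² = 4)
(24 + w(K, 7))² = (24 + 4)² = 28² = 784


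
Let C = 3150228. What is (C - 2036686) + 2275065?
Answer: 3388607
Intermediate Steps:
(C - 2036686) + 2275065 = (3150228 - 2036686) + 2275065 = 1113542 + 2275065 = 3388607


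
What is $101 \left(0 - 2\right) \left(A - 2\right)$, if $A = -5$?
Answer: $1414$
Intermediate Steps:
$101 \left(0 - 2\right) \left(A - 2\right) = 101 \left(0 - 2\right) \left(-5 - 2\right) = 101 \left(- 2 \left(-5 - 2\right)\right) = 101 \left(\left(-2\right) \left(-7\right)\right) = 101 \cdot 14 = 1414$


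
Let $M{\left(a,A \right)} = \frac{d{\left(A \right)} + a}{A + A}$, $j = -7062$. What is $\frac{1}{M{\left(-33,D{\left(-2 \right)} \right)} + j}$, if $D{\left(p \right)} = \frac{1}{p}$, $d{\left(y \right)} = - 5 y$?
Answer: $- \frac{2}{14063} \approx -0.00014222$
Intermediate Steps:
$M{\left(a,A \right)} = \frac{a - 5 A}{2 A}$ ($M{\left(a,A \right)} = \frac{- 5 A + a}{A + A} = \frac{a - 5 A}{2 A}$)
$\frac{1}{M{\left(-33,D{\left(-2 \right)} \right)} + j} = \frac{1}{\frac{-33 - \frac{5}{-2}}{2 \frac{1}{-2}} - 7062} = \frac{1}{\frac{-33 - - \frac{5}{2}}{2 \left(- \frac{1}{2}\right)} - 7062} = \frac{1}{\frac{1}{2} \left(-2\right) \left(-33 + \frac{5}{2}\right) - 7062} = \frac{1}{\frac{1}{2} \left(-2\right) \left(- \frac{61}{2}\right) - 7062} = \frac{1}{\frac{61}{2} - 7062} = \frac{1}{- \frac{14063}{2}} = - \frac{2}{14063}$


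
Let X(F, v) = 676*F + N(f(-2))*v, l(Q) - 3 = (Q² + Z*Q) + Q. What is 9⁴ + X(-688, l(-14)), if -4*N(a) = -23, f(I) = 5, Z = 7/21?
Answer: -5489881/12 ≈ -4.5749e+5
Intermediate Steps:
Z = ⅓ (Z = 7*(1/21) = ⅓ ≈ 0.33333)
l(Q) = 3 + Q² + 4*Q/3 (l(Q) = 3 + ((Q² + Q/3) + Q) = 3 + (Q² + 4*Q/3) = 3 + Q² + 4*Q/3)
N(a) = 23/4 (N(a) = -¼*(-23) = 23/4)
X(F, v) = 676*F + 23*v/4
9⁴ + X(-688, l(-14)) = 9⁴ + (676*(-688) + 23*(3 + (-14)² + (4/3)*(-14))/4) = 6561 + (-465088 + 23*(3 + 196 - 56/3)/4) = 6561 + (-465088 + (23/4)*(541/3)) = 6561 + (-465088 + 12443/12) = 6561 - 5568613/12 = -5489881/12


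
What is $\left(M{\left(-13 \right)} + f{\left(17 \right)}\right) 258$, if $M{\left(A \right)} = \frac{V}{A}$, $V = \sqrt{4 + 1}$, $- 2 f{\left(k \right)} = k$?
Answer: $-2193 - \frac{258 \sqrt{5}}{13} \approx -2237.4$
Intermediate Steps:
$f{\left(k \right)} = - \frac{k}{2}$
$V = \sqrt{5} \approx 2.2361$
$M{\left(A \right)} = \frac{\sqrt{5}}{A}$
$\left(M{\left(-13 \right)} + f{\left(17 \right)}\right) 258 = \left(\frac{\sqrt{5}}{-13} - \frac{17}{2}\right) 258 = \left(\sqrt{5} \left(- \frac{1}{13}\right) - \frac{17}{2}\right) 258 = \left(- \frac{\sqrt{5}}{13} - \frac{17}{2}\right) 258 = \left(- \frac{17}{2} - \frac{\sqrt{5}}{13}\right) 258 = -2193 - \frac{258 \sqrt{5}}{13}$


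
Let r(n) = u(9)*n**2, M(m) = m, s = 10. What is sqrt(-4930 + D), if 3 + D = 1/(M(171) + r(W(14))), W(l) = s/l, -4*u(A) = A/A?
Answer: I*sqrt(5533078486337)/33491 ≈ 70.235*I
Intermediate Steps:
u(A) = -1/4 (u(A) = -A/(4*A) = -1/4*1 = -1/4)
W(l) = 10/l
r(n) = -n**2/4
D = -100277/33491 (D = -3 + 1/(171 - (10/14)**2/4) = -3 + 1/(171 - (10*(1/14))**2/4) = -3 + 1/(171 - (5/7)**2/4) = -3 + 1/(171 - 1/4*25/49) = -3 + 1/(171 - 25/196) = -3 + 1/(33491/196) = -3 + 196/33491 = -100277/33491 ≈ -2.9941)
sqrt(-4930 + D) = sqrt(-4930 - 100277/33491) = sqrt(-165210907/33491) = I*sqrt(5533078486337)/33491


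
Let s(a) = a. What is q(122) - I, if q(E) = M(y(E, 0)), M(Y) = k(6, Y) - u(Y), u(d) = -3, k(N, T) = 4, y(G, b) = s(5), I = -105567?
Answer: 105574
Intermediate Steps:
y(G, b) = 5
M(Y) = 7 (M(Y) = 4 - 1*(-3) = 4 + 3 = 7)
q(E) = 7
q(122) - I = 7 - 1*(-105567) = 7 + 105567 = 105574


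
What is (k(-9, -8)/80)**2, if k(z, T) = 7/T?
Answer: 49/409600 ≈ 0.00011963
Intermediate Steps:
(k(-9, -8)/80)**2 = ((7/(-8))/80)**2 = ((7*(-1/8))*(1/80))**2 = (-7/8*1/80)**2 = (-7/640)**2 = 49/409600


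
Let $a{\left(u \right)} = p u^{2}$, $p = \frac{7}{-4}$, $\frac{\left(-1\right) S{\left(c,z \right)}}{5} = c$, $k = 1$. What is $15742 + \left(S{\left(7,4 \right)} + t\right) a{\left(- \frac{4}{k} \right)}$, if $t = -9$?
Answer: $16974$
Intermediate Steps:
$S{\left(c,z \right)} = - 5 c$
$p = - \frac{7}{4}$ ($p = 7 \left(- \frac{1}{4}\right) = - \frac{7}{4} \approx -1.75$)
$a{\left(u \right)} = - \frac{7 u^{2}}{4}$
$15742 + \left(S{\left(7,4 \right)} + t\right) a{\left(- \frac{4}{k} \right)} = 15742 + \left(\left(-5\right) 7 - 9\right) \left(- \frac{7 \left(- \frac{4}{1}\right)^{2}}{4}\right) = 15742 + \left(-35 - 9\right) \left(- \frac{7 \left(\left(-4\right) 1\right)^{2}}{4}\right) = 15742 - 44 \left(- \frac{7 \left(-4\right)^{2}}{4}\right) = 15742 - 44 \left(\left(- \frac{7}{4}\right) 16\right) = 15742 - -1232 = 15742 + 1232 = 16974$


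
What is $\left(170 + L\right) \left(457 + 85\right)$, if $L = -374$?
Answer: $-110568$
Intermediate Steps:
$\left(170 + L\right) \left(457 + 85\right) = \left(170 - 374\right) \left(457 + 85\right) = \left(-204\right) 542 = -110568$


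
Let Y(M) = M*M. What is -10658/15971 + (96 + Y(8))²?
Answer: 408846942/15971 ≈ 25599.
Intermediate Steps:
Y(M) = M²
-10658/15971 + (96 + Y(8))² = -10658/15971 + (96 + 8²)² = -10658*1/15971 + (96 + 64)² = -10658/15971 + 160² = -10658/15971 + 25600 = 408846942/15971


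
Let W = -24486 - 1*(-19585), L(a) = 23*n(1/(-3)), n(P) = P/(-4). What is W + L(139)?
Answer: -58789/12 ≈ -4899.1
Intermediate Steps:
n(P) = -P/4 (n(P) = P*(-¼) = -P/4)
L(a) = 23/12 (L(a) = 23*(-¼/(-3)) = 23*(-¼*(-⅓)) = 23*(1/12) = 23/12)
W = -4901 (W = -24486 + 19585 = -4901)
W + L(139) = -4901 + 23/12 = -58789/12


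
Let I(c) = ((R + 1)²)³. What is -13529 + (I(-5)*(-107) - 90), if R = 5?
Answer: -5005811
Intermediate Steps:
I(c) = 46656 (I(c) = ((5 + 1)²)³ = (6²)³ = 36³ = 46656)
-13529 + (I(-5)*(-107) - 90) = -13529 + (46656*(-107) - 90) = -13529 + (-4992192 - 90) = -13529 - 4992282 = -5005811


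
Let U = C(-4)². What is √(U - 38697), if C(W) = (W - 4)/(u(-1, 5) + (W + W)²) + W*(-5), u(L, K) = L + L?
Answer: I*√36808361/31 ≈ 195.71*I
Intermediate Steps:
u(L, K) = 2*L
C(W) = -5*W + (-4 + W)/(-2 + 4*W²) (C(W) = (W - 4)/(2*(-1) + (W + W)²) + W*(-5) = (-4 + W)/(-2 + (2*W)²) - 5*W = (-4 + W)/(-2 + 4*W²) - 5*W = -5*W + (-4 + W)/(-2 + 4*W²))
U = 379456/961 (U = ((-4 - 20*(-4)³ + 11*(-4))/(2*(-1 + 2*(-4)²)))² = ((-4 - 20*(-64) - 44)/(2*(-1 + 2*16)))² = ((-4 + 1280 - 44)/(2*(-1 + 32)))² = ((½)*1232/31)² = ((½)*(1/31)*1232)² = (616/31)² = 379456/961 ≈ 394.86)
√(U - 38697) = √(379456/961 - 38697) = √(-36808361/961) = I*√36808361/31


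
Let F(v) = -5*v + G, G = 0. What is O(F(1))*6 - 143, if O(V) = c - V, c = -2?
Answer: -125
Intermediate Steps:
F(v) = -5*v (F(v) = -5*v + 0 = -5*v)
O(V) = -2 - V
O(F(1))*6 - 143 = (-2 - (-5))*6 - 143 = (-2 - 1*(-5))*6 - 143 = (-2 + 5)*6 - 143 = 3*6 - 143 = 18 - 143 = -125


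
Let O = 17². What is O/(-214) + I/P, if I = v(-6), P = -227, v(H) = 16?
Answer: -69027/48578 ≈ -1.4210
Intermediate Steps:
O = 289
I = 16
O/(-214) + I/P = 289/(-214) + 16/(-227) = 289*(-1/214) + 16*(-1/227) = -289/214 - 16/227 = -69027/48578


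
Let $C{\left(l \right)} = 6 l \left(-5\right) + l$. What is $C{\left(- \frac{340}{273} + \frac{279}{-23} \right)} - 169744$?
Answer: $- \frac{1063386953}{6279} \approx -1.6936 \cdot 10^{5}$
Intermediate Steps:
$C{\left(l \right)} = - 29 l$ ($C{\left(l \right)} = - 30 l + l = - 29 l$)
$C{\left(- \frac{340}{273} + \frac{279}{-23} \right)} - 169744 = - 29 \left(- \frac{340}{273} + \frac{279}{-23}\right) - 169744 = - 29 \left(\left(-340\right) \frac{1}{273} + 279 \left(- \frac{1}{23}\right)\right) - 169744 = - 29 \left(- \frac{340}{273} - \frac{279}{23}\right) - 169744 = \left(-29\right) \left(- \frac{83987}{6279}\right) - 169744 = \frac{2435623}{6279} - 169744 = - \frac{1063386953}{6279}$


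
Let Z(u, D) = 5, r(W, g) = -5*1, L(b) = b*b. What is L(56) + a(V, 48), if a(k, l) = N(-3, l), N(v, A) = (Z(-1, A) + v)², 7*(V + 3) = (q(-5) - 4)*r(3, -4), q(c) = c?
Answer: 3140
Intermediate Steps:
L(b) = b²
r(W, g) = -5
V = 24/7 (V = -3 + ((-5 - 4)*(-5))/7 = -3 + (-9*(-5))/7 = -3 + (⅐)*45 = -3 + 45/7 = 24/7 ≈ 3.4286)
N(v, A) = (5 + v)²
a(k, l) = 4 (a(k, l) = (5 - 3)² = 2² = 4)
L(56) + a(V, 48) = 56² + 4 = 3136 + 4 = 3140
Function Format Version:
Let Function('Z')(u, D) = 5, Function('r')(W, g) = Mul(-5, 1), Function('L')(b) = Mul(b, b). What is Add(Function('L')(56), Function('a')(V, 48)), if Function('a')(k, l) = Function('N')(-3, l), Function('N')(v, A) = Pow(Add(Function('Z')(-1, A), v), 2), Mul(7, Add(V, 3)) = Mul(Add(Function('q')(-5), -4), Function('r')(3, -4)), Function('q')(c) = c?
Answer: 3140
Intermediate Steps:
Function('L')(b) = Pow(b, 2)
Function('r')(W, g) = -5
V = Rational(24, 7) (V = Add(-3, Mul(Rational(1, 7), Mul(Add(-5, -4), -5))) = Add(-3, Mul(Rational(1, 7), Mul(-9, -5))) = Add(-3, Mul(Rational(1, 7), 45)) = Add(-3, Rational(45, 7)) = Rational(24, 7) ≈ 3.4286)
Function('N')(v, A) = Pow(Add(5, v), 2)
Function('a')(k, l) = 4 (Function('a')(k, l) = Pow(Add(5, -3), 2) = Pow(2, 2) = 4)
Add(Function('L')(56), Function('a')(V, 48)) = Add(Pow(56, 2), 4) = Add(3136, 4) = 3140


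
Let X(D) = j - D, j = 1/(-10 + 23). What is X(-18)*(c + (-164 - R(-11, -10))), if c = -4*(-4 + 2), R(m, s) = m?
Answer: -34075/13 ≈ -2621.2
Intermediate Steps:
j = 1/13 ≈ 0.076923
c = 8 (c = -4*(-2) = 8)
X(D) = 1/13 - D
X(-18)*(c + (-164 - R(-11, -10))) = (1/13 - 1*(-18))*(8 + (-164 - 1*(-11))) = (1/13 + 18)*(8 + (-164 + 11)) = 235*(8 - 153)/13 = (235/13)*(-145) = -34075/13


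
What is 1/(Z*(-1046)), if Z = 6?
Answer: -1/6276 ≈ -0.00015934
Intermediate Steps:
1/(Z*(-1046)) = 1/(6*(-1046)) = 1/(-6276) = -1/6276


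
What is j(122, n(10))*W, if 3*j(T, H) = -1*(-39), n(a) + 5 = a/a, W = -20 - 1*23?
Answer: -559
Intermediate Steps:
W = -43 (W = -20 - 23 = -43)
n(a) = -4 (n(a) = -5 + a/a = -5 + 1 = -4)
j(T, H) = 13 (j(T, H) = (-1*(-39))/3 = (1/3)*39 = 13)
j(122, n(10))*W = 13*(-43) = -559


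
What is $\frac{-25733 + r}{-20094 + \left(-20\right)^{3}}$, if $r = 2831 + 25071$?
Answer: $- \frac{2169}{28094} \approx -0.077205$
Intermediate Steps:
$r = 27902$
$\frac{-25733 + r}{-20094 + \left(-20\right)^{3}} = \frac{-25733 + 27902}{-20094 + \left(-20\right)^{3}} = \frac{2169}{-20094 - 8000} = \frac{2169}{-28094} = 2169 \left(- \frac{1}{28094}\right) = - \frac{2169}{28094}$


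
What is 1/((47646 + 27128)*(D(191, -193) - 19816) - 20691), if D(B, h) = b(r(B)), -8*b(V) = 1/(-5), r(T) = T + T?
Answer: -20/29634808113 ≈ -6.7488e-10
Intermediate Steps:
r(T) = 2*T
b(V) = 1/40 (b(V) = -1/8/(-5) = -1/8*(-1/5) = 1/40)
D(B, h) = 1/40
1/((47646 + 27128)*(D(191, -193) - 19816) - 20691) = 1/((47646 + 27128)*(1/40 - 19816) - 20691) = 1/(74774*(-792639/40) - 20691) = 1/(-29634394293/20 - 20691) = 1/(-29634808113/20) = -20/29634808113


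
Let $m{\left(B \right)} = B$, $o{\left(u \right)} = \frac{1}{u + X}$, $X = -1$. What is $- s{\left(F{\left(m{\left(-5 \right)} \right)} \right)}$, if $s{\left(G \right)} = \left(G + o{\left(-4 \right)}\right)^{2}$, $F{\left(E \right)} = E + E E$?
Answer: $- \frac{9801}{25} \approx -392.04$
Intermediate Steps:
$o{\left(u \right)} = \frac{1}{-1 + u}$ ($o{\left(u \right)} = \frac{1}{u - 1} = \frac{1}{-1 + u}$)
$F{\left(E \right)} = E + E^{2}$
$s{\left(G \right)} = \left(- \frac{1}{5} + G\right)^{2}$ ($s{\left(G \right)} = \left(G + \frac{1}{-1 - 4}\right)^{2} = \left(G + \frac{1}{-5}\right)^{2} = \left(G - \frac{1}{5}\right)^{2} = \left(- \frac{1}{5} + G\right)^{2}$)
$- s{\left(F{\left(m{\left(-5 \right)} \right)} \right)} = - \frac{\left(-1 + 5 \left(- 5 \left(1 - 5\right)\right)\right)^{2}}{25} = - \frac{\left(-1 + 5 \left(\left(-5\right) \left(-4\right)\right)\right)^{2}}{25} = - \frac{\left(-1 + 5 \cdot 20\right)^{2}}{25} = - \frac{\left(-1 + 100\right)^{2}}{25} = - \frac{99^{2}}{25} = - \frac{9801}{25}$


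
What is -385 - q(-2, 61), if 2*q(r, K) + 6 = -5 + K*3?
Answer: -471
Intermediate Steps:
q(r, K) = -11/2 + 3*K/2 (q(r, K) = -3 + (-5 + K*3)/2 = -3 + (-5 + 3*K)/2 = -3 + (-5/2 + 3*K/2) = -11/2 + 3*K/2)
-385 - q(-2, 61) = -385 - (-11/2 + (3/2)*61) = -385 - (-11/2 + 183/2) = -385 - 1*86 = -385 - 86 = -471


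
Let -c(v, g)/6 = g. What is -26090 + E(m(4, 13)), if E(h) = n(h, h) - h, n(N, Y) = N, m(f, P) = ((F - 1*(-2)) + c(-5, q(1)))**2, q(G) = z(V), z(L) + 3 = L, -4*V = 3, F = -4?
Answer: -26090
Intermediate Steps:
V = -3/4 (V = -1/4*3 = -3/4 ≈ -0.75000)
z(L) = -3 + L
q(G) = -15/4 (q(G) = -3 - 3/4 = -15/4)
c(v, g) = -6*g
m(f, P) = 1681/4 (m(f, P) = ((-4 - 1*(-2)) - 6*(-15/4))**2 = ((-4 + 2) + 45/2)**2 = (-2 + 45/2)**2 = (41/2)**2 = 1681/4)
E(h) = 0 (E(h) = h - h = 0)
-26090 + E(m(4, 13)) = -26090 + 0 = -26090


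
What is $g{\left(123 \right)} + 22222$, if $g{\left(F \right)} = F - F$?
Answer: $22222$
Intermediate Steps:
$g{\left(F \right)} = 0$
$g{\left(123 \right)} + 22222 = 0 + 22222 = 22222$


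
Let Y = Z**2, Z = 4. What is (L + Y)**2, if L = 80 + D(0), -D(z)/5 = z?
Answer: 9216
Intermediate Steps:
D(z) = -5*z
Y = 16 (Y = 4**2 = 16)
L = 80 (L = 80 - 5*0 = 80 + 0 = 80)
(L + Y)**2 = (80 + 16)**2 = 96**2 = 9216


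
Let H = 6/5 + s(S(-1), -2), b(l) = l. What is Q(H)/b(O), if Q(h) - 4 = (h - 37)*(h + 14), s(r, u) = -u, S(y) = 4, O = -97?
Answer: 14434/2425 ≈ 5.9522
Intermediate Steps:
H = 16/5 (H = 6/5 - 1*(-2) = (⅕)*6 + 2 = 6/5 + 2 = 16/5 ≈ 3.2000)
Q(h) = 4 + (-37 + h)*(14 + h) (Q(h) = 4 + (h - 37)*(h + 14) = 4 + (-37 + h)*(14 + h))
Q(H)/b(O) = (-514 + (16/5)² - 23*16/5)/(-97) = (-514 + 256/25 - 368/5)*(-1/97) = -14434/25*(-1/97) = 14434/2425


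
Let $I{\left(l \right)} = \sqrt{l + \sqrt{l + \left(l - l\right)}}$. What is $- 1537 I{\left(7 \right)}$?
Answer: $- 1537 \sqrt{7 + \sqrt{7}} \approx -4773.6$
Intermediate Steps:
$I{\left(l \right)} = \sqrt{l + \sqrt{l}}$ ($I{\left(l \right)} = \sqrt{l + \sqrt{l + 0}} = \sqrt{l + \sqrt{l}}$)
$- 1537 I{\left(7 \right)} = - 1537 \sqrt{7 + \sqrt{7}}$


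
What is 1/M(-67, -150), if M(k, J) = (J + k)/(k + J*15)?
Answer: 331/31 ≈ 10.677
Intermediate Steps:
M(k, J) = (J + k)/(k + 15*J)
1/M(-67, -150) = 1/((-150 - 67)/(-67 + 15*(-150))) = 1/(-217/(-67 - 2250)) = 1/(-217/(-2317)) = 1/(-1/2317*(-217)) = 1/(31/331) = 331/31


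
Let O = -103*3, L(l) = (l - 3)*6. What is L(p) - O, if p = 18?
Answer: 399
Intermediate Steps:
L(l) = -18 + 6*l (L(l) = (-3 + l)*6 = -18 + 6*l)
O = -309
L(p) - O = (-18 + 6*18) - 1*(-309) = (-18 + 108) + 309 = 90 + 309 = 399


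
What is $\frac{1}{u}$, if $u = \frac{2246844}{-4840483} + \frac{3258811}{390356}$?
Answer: $\frac{1889511581948}{14897150209249} \approx 0.12684$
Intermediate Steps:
$u = \frac{14897150209249}{1889511581948}$ ($u = 2246844 \left(- \frac{1}{4840483}\right) + 3258811 \cdot \frac{1}{390356} = - \frac{2246844}{4840483} + \frac{3258811}{390356} = \frac{14897150209249}{1889511581948} \approx 7.8841$)
$\frac{1}{u} = \frac{1}{\frac{14897150209249}{1889511581948}} = \frac{1889511581948}{14897150209249}$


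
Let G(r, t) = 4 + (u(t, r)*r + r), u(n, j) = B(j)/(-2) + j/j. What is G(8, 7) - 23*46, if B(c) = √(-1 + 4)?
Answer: -1038 - 4*√3 ≈ -1044.9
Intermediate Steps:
B(c) = √3
u(n, j) = 1 - √3/2 (u(n, j) = √3/(-2) + j/j = √3*(-½) + 1 = -√3/2 + 1 = 1 - √3/2)
G(r, t) = 4 + r + r*(1 - √3/2) (G(r, t) = 4 + ((1 - √3/2)*r + r) = 4 + (r*(1 - √3/2) + r) = 4 + (r + r*(1 - √3/2)) = 4 + r + r*(1 - √3/2))
G(8, 7) - 23*46 = (4 + 2*8 - ½*8*√3) - 23*46 = (4 + 16 - 4*√3) - 1058 = (20 - 4*√3) - 1058 = -1038 - 4*√3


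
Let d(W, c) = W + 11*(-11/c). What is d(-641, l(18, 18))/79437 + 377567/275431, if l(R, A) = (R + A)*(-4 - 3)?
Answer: 7513725431167/5513611911444 ≈ 1.3628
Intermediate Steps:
l(R, A) = -7*A - 7*R (l(R, A) = (A + R)*(-7) = -7*A - 7*R)
d(W, c) = W - 121/c
d(-641, l(18, 18))/79437 + 377567/275431 = (-641 - 121/(-7*18 - 7*18))/79437 + 377567/275431 = (-641 - 121/(-126 - 126))*(1/79437) + 377567*(1/275431) = (-641 - 121/(-252))*(1/79437) + 377567/275431 = (-641 - 121*(-1/252))*(1/79437) + 377567/275431 = (-641 + 121/252)*(1/79437) + 377567/275431 = -161411/252*1/79437 + 377567/275431 = -161411/20018124 + 377567/275431 = 7513725431167/5513611911444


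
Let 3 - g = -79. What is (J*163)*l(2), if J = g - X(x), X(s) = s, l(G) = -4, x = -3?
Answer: -55420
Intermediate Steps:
g = 82 (g = 3 - 1*(-79) = 3 + 79 = 82)
J = 85 (J = 82 - 1*(-3) = 82 + 3 = 85)
(J*163)*l(2) = (85*163)*(-4) = 13855*(-4) = -55420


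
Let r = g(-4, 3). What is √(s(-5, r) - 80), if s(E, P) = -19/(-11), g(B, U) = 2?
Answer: I*√9471/11 ≈ 8.8472*I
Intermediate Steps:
r = 2
s(E, P) = 19/11 (s(E, P) = -19*(-1/11) = 19/11)
√(s(-5, r) - 80) = √(19/11 - 80) = √(-861/11) = I*√9471/11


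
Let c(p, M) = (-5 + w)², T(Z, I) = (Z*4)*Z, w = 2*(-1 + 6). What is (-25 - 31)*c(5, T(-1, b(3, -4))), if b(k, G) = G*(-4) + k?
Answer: -1400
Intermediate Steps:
b(k, G) = k - 4*G (b(k, G) = -4*G + k = k - 4*G)
w = 10 (w = 2*5 = 10)
T(Z, I) = 4*Z² (T(Z, I) = (4*Z)*Z = 4*Z²)
c(p, M) = 25 (c(p, M) = (-5 + 10)² = 5² = 25)
(-25 - 31)*c(5, T(-1, b(3, -4))) = (-25 - 31)*25 = -56*25 = -1400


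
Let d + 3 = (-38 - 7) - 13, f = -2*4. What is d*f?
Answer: 488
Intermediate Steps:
f = -8
d = -61 (d = -3 + ((-38 - 7) - 13) = -3 + (-45 - 13) = -3 - 58 = -61)
d*f = -61*(-8) = 488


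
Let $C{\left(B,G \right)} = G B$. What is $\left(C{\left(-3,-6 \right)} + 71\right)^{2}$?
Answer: $7921$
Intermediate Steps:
$C{\left(B,G \right)} = B G$
$\left(C{\left(-3,-6 \right)} + 71\right)^{2} = \left(\left(-3\right) \left(-6\right) + 71\right)^{2} = \left(18 + 71\right)^{2} = 89^{2} = 7921$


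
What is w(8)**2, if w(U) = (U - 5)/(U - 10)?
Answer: 9/4 ≈ 2.2500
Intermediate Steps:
w(U) = (-5 + U)/(-10 + U)
w(8)**2 = ((-5 + 8)/(-10 + 8))**2 = (3/(-2))**2 = (-1/2*3)**2 = (-3/2)**2 = 9/4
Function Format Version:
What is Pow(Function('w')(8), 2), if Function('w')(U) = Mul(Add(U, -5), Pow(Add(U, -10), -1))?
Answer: Rational(9, 4) ≈ 2.2500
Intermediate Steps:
Function('w')(U) = Mul(Pow(Add(-10, U), -1), Add(-5, U)) (Function('w')(U) = Mul(Add(-5, U), Pow(Add(-10, U), -1)) = Mul(Pow(Add(-10, U), -1), Add(-5, U)))
Pow(Function('w')(8), 2) = Pow(Mul(Pow(Add(-10, 8), -1), Add(-5, 8)), 2) = Pow(Mul(Pow(-2, -1), 3), 2) = Pow(Mul(Rational(-1, 2), 3), 2) = Pow(Rational(-3, 2), 2) = Rational(9, 4)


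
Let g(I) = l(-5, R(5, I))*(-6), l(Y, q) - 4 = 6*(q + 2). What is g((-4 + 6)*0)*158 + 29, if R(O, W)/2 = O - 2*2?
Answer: -26515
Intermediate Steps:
R(O, W) = -8 + 2*O (R(O, W) = 2*(O - 2*2) = 2*(O - 4) = 2*(-4 + O) = -8 + 2*O)
l(Y, q) = 16 + 6*q (l(Y, q) = 4 + 6*(q + 2) = 4 + 6*(2 + q) = 4 + (12 + 6*q) = 16 + 6*q)
g(I) = -168 (g(I) = (16 + 6*(-8 + 2*5))*(-6) = (16 + 6*(-8 + 10))*(-6) = (16 + 6*2)*(-6) = (16 + 12)*(-6) = 28*(-6) = -168)
g((-4 + 6)*0)*158 + 29 = -168*158 + 29 = -26544 + 29 = -26515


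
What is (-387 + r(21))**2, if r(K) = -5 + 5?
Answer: 149769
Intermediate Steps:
r(K) = 0
(-387 + r(21))**2 = (-387 + 0)**2 = (-387)**2 = 149769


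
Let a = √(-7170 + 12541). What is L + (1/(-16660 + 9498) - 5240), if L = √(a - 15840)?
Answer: -37528881/7162 + I*√(15840 - √5371) ≈ -5240.0 + 125.57*I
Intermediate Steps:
a = √5371 ≈ 73.287
L = √(-15840 + √5371) (L = √(√5371 - 15840) = √(-15840 + √5371) ≈ 125.57*I)
L + (1/(-16660 + 9498) - 5240) = √(-15840 + √5371) + (1/(-16660 + 9498) - 5240) = √(-15840 + √5371) + (1/(-7162) - 5240) = √(-15840 + √5371) + (-1/7162 - 5240) = √(-15840 + √5371) - 37528881/7162 = -37528881/7162 + √(-15840 + √5371)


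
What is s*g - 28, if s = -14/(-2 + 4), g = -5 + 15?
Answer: -98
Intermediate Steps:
g = 10
s = -7 (s = -14/2 = -14*½ = -7)
s*g - 28 = -7*10 - 28 = -70 - 28 = -98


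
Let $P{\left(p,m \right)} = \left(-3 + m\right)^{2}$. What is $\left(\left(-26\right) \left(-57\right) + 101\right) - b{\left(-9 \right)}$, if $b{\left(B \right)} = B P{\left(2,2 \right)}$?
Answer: $1592$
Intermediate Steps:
$b{\left(B \right)} = B$ ($b{\left(B \right)} = B \left(-3 + 2\right)^{2} = B \left(-1\right)^{2} = B 1 = B$)
$\left(\left(-26\right) \left(-57\right) + 101\right) - b{\left(-9 \right)} = \left(\left(-26\right) \left(-57\right) + 101\right) - -9 = \left(1482 + 101\right) + 9 = 1583 + 9 = 1592$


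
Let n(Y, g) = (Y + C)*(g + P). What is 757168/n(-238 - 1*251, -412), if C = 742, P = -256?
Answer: -189292/42251 ≈ -4.4802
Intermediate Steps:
n(Y, g) = (-256 + g)*(742 + Y) (n(Y, g) = (Y + 742)*(g - 256) = (742 + Y)*(-256 + g) = (-256 + g)*(742 + Y))
757168/n(-238 - 1*251, -412) = 757168/(-189952 - 256*(-238 - 1*251) + 742*(-412) + (-238 - 1*251)*(-412)) = 757168/(-189952 - 256*(-238 - 251) - 305704 + (-238 - 251)*(-412)) = 757168/(-189952 - 256*(-489) - 305704 - 489*(-412)) = 757168/(-189952 + 125184 - 305704 + 201468) = 757168/(-169004) = 757168*(-1/169004) = -189292/42251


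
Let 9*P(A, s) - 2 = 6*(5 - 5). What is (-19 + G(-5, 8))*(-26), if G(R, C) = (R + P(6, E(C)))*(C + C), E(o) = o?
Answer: 22334/9 ≈ 2481.6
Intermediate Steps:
P(A, s) = 2/9 (P(A, s) = 2/9 + (6*(5 - 5))/9 = 2/9 + (6*0)/9 = 2/9 + (1/9)*0 = 2/9 + 0 = 2/9)
G(R, C) = 2*C*(2/9 + R) (G(R, C) = (R + 2/9)*(C + C) = (2/9 + R)*(2*C) = 2*C*(2/9 + R))
(-19 + G(-5, 8))*(-26) = (-19 + (2/9)*8*(2 + 9*(-5)))*(-26) = (-19 + (2/9)*8*(2 - 45))*(-26) = (-19 + (2/9)*8*(-43))*(-26) = (-19 - 688/9)*(-26) = -859/9*(-26) = 22334/9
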